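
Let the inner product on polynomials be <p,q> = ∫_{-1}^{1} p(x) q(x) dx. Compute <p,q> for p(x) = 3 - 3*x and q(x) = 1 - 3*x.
<p,q> = 12

Expand the product: p(x)·q(x) = 9*x^2 - 12*x + 3.
∫_{-1}^{1} of each monomial x^k gives [2/(k+1) if k even, 0 if k odd]. Integrating term-by-term (or equivalently evaluating the antiderivative F(x) = 3*x^3 - 6*x^2 + 3*x at the endpoints):
  F(1) − F(−1) = 0 − (-12) = 12.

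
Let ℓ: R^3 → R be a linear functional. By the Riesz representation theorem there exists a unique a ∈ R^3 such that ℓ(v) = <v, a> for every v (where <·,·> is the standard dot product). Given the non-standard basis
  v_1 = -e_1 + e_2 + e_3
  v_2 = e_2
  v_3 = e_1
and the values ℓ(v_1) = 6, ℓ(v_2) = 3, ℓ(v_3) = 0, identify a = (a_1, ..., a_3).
a = (0, 3, 3)

Write a = (a_1, ..., a_3) in the standard basis. For each basis vector v_i, ℓ(v_i) = <v_i, a> is a linear equation in the a_j's. Collect the n equations into a matrix system V a = ℓ, where row i of V is v_i (expressed in the standard basis). Since V is invertible (lower-triangular with 1s on the diagonal, up to permutation), solve by back-substitution:
  V =
[[-1, 1, 1],
 [0, 1, 0],
 [1, 0, 0]]
  V a = (6, 3, 0)
Solving gives a = (0, 3, 3).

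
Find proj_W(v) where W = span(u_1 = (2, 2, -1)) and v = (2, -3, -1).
proj_W(v) = (-2/9, -2/9, 1/9)

Set up U = [u_1 | ... | u_1] ∈ R^(3×1). The projector onto W = col(U) is P = U (U^T U)^(-1) U^T.
Compute U^T U =
  [9],
and U^T v = (-1).
Solve U^T U · c = U^T v for the coefficients: c = (-1/9). The projection is proj_W(v) = U c.
Check: (v - proj_W(v)) · u_1 = 0  (should be 0).
Result: proj_W(v) = (-2/9, -2/9, 1/9).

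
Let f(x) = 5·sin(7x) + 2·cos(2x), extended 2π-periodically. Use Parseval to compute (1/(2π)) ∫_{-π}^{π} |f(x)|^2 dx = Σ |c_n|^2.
Σ |c_n|^2 = 29/2

Expand |f|^2 and use orthogonality of {sin(nx), cos(mx)} on [-π, π]:
  ∫_{-π}^{π} sin(nx)^2 dx = π, ∫ cos(mx)^2 dx = π, and cross terms integrate to 0.
So ∫_{-π}^{π} f(x)^2 dx = 5^2 · π + 2^2 · π = (25 + 4)π.
Divide by 2π: (25 + 4)/2 = 29/2.
By Parseval, this equals Σ |c_n|^2.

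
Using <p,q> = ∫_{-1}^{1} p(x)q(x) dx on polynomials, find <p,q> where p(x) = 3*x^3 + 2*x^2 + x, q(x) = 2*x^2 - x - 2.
<p,q> = -44/15

Expand the product: p(x)·q(x) = 6*x^5 + x^4 - 6*x^3 - 5*x^2 - 2*x.
∫_{-1}^{1} of each monomial x^k gives [2/(k+1) if k even, 0 if k odd]. Integrating term-by-term (or equivalently evaluating the antiderivative F(x) = x^6 + x^5/5 - 3*x^4/2 - 5*x^3/3 - x^2 at the endpoints):
  F(1) − F(−1) = -89/30 − (-1/30) = -44/15.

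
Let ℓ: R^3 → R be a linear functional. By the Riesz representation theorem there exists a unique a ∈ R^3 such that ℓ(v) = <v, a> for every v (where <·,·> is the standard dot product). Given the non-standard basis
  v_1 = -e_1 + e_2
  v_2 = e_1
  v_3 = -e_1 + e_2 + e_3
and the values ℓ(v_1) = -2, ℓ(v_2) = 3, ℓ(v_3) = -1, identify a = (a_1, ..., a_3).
a = (3, 1, 1)

Write a = (a_1, ..., a_3) in the standard basis. For each basis vector v_i, ℓ(v_i) = <v_i, a> is a linear equation in the a_j's. Collect the n equations into a matrix system V a = ℓ, where row i of V is v_i (expressed in the standard basis). Since V is invertible (lower-triangular with 1s on the diagonal, up to permutation), solve by back-substitution:
  V =
[[-1, 1, 0],
 [1, 0, 0],
 [-1, 1, 1]]
  V a = (-2, 3, -1)
Solving gives a = (3, 1, 1).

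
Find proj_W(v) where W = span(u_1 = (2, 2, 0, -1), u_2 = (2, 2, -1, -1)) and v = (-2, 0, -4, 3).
proj_W(v) = (-14/9, -14/9, -4, 7/9)

Set up U = [u_1 | ... | u_2] ∈ R^(4×2). The projector onto W = col(U) is P = U (U^T U)^(-1) U^T.
Compute U^T U =
  [9, 9]
  [9, 10],
and U^T v = (-7, -3).
Solve U^T U · c = U^T v for the coefficients: c = (-43/9, 4). The projection is proj_W(v) = U c.
Check: (v - proj_W(v)) · u_1 = 0  (should be 0).
Check: (v - proj_W(v)) · u_2 = 0  (should be 0).
Result: proj_W(v) = (-14/9, -14/9, -4, 7/9).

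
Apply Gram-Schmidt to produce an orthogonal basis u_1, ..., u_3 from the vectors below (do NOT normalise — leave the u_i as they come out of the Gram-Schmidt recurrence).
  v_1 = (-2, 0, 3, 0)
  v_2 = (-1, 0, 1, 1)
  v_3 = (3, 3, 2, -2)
Orthogonal basis:
  u_1 = (-2, 0, 3, 0)
  u_2 = (-3/13, 0, -2/13, 1)
  u_3 = (33/14, 3, 11/7, 11/14)

Apply the Gram-Schmidt recurrence
  u_1 = v_1
  u_i = v_i − Σ_{j<i} ((v_i · u_j) / (u_j · u_j)) · u_j.

Step by step this gives:
  u_1 = (-2, 0, 3, 0)
  u_2 = (-3/13, 0, -2/13, 1)
  u_3 = (33/14, 3, 11/7, 11/14)

Orthogonality check:
  u_2 · u_1 = 0 (should be 0)
  u_3 · u_1 = 0 (should be 0)
  u_3 · u_2 = 0 (should be 0)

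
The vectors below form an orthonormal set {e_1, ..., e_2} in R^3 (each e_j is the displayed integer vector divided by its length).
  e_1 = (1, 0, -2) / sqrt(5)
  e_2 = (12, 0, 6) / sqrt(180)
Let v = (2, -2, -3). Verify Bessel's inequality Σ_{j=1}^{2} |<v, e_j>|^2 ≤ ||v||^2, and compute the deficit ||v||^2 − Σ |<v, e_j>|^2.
Σ |<v, e_j>|^2 = 13; ||v||^2 = 17; deficit = 4

Write each e_j = u_j / sqrt(<u_j, u_j>) where u_j is the displayed integer vector. Then <v, e_j> = <v, u_j> / sqrt(<u_j, u_j>), so |<v, e_j>|^2 = <v, u_j>^2 / <u_j, u_j>.
Coefficients: <v, e_1> = 8/sqrt(5), <v, e_2> = 6/sqrt(180).
Square and sum: Σ |<v, e_j>|^2 = 13.
Compute ||v||^2 = v·v = 17.
Deficit = 17 − 13 = 4 ≥ 0, confirming Bessel's inequality. (The deficit equals ||v − Σ <v,e_j> e_j||^2, the squared distance from v to span{e_j}.)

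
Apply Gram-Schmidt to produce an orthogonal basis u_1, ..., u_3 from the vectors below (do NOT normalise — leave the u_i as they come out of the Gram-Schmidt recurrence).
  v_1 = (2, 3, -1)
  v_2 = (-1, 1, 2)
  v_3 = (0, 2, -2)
Orthogonal basis:
  u_1 = (2, 3, -1)
  u_2 = (-6/7, 17/14, 27/14)
  u_3 = (-112/83, 48/83, -80/83)

Apply the Gram-Schmidt recurrence
  u_1 = v_1
  u_i = v_i − Σ_{j<i} ((v_i · u_j) / (u_j · u_j)) · u_j.

Step by step this gives:
  u_1 = (2, 3, -1)
  u_2 = (-6/7, 17/14, 27/14)
  u_3 = (-112/83, 48/83, -80/83)

Orthogonality check:
  u_2 · u_1 = 0 (should be 0)
  u_3 · u_1 = 0 (should be 0)
  u_3 · u_2 = 0 (should be 0)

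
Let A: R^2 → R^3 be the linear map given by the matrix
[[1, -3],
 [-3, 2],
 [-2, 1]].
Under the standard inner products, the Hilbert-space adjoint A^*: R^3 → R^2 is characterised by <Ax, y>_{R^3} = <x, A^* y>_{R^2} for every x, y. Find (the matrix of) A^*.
A^* = A^T =
[[1, -3, -2],
 [-3, 2, 1]]

For real matrices with standard dot products, the defining identity <Ax, y> = <x, A^* y> gives (Ax)^T y = x^T (A^*) y, i.e. x^T A^T y = x^T (A^*) y. Since this holds for all x, y, we must have A^* = A^T. Therefore
A^* =
[[1, -3, -2],
 [-3, 2, 1]].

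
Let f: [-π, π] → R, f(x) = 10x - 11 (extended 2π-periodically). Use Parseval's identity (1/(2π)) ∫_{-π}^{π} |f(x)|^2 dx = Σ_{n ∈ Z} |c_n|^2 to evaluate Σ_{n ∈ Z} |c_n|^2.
Σ |c_n|^2 = 100π^2/3 + 121

Expand and integrate term by term over [-π, π]:
  ∫ (10x)^2 dx = 100·(2π^3/3); ∫ 2·10·(-11)·x dx = 0 (odd integrand); ∫ (-11)^2 dx = 121·2π.
So (1/(2π)) ∫_{-π}^{π} (10x - 11)^2 dx = 100π^2/3 + 121 = 100π^2/3 + 121.
Parseval ⇒ Σ |c_n|^2 = 100π^2/3 + 121.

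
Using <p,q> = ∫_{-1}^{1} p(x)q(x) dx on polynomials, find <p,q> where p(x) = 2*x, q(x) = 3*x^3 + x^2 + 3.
<p,q> = 12/5

Expand the product: p(x)·q(x) = 6*x^4 + 2*x^3 + 6*x.
∫_{-1}^{1} of each monomial x^k gives [2/(k+1) if k even, 0 if k odd]. Integrating term-by-term (or equivalently evaluating the antiderivative F(x) = 6*x^5/5 + x^4/2 + 3*x^2 at the endpoints):
  F(1) − F(−1) = 47/10 − (23/10) = 12/5.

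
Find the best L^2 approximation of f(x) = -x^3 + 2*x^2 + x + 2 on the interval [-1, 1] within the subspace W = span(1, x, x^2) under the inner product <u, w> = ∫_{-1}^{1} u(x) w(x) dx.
g(x) = 2*x^2 + 2*x/5 + 2

The best approximation g ∈ W is the orthogonal projection of f onto W. Writing g = a_0 + a_1 x + a_2 x^2, the coefficients solve the normal equations G · a = b where
  G_{ij} = <φ_i, φ_j> and b_i = <f, φ_i>, with φ_0 = 1, φ_1 = x, φ_2 = x^2.
G =
  [2, 0, 2/3]
  [0, 2/3, 0]
  [2/3, 0, 2/5],
b = (16/3, 4/15, 32/15).
Solving gives a_0 = 2, a_1 = 2/5, a_2 = 2, so
  g(x) = 2*x^2 + 2*x/5 + 2.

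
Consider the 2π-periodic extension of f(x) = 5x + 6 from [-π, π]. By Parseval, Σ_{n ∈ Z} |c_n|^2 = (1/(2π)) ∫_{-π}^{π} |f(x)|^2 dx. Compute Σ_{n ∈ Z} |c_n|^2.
Σ |c_n|^2 = 25π^2/3 + 36

Expand and integrate term by term over [-π, π]:
  ∫ (5x)^2 dx = 25·(2π^3/3); ∫ 2·5·(6)·x dx = 0 (odd integrand); ∫ 6^2 dx = 36·2π.
So (1/(2π)) ∫_{-π}^{π} (5x + 6)^2 dx = 25π^2/3 + 36 = 25π^2/3 + 36.
Parseval ⇒ Σ |c_n|^2 = 25π^2/3 + 36.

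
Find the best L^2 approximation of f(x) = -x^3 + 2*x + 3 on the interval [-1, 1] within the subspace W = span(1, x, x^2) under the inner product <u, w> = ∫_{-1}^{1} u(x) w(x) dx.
g(x) = 7*x/5 + 3

The best approximation g ∈ W is the orthogonal projection of f onto W. Writing g = a_0 + a_1 x + a_2 x^2, the coefficients solve the normal equations G · a = b where
  G_{ij} = <φ_i, φ_j> and b_i = <f, φ_i>, with φ_0 = 1, φ_1 = x, φ_2 = x^2.
G =
  [2, 0, 2/3]
  [0, 2/3, 0]
  [2/3, 0, 2/5],
b = (6, 14/15, 2).
Solving gives a_0 = 3, a_1 = 7/5, a_2 = 0, so
  g(x) = 7*x/5 + 3.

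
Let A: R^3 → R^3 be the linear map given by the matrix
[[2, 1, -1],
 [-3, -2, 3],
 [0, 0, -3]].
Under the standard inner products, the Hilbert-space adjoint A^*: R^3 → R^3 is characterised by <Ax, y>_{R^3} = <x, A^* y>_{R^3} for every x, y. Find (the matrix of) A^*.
A^* = A^T =
[[2, -3, 0],
 [1, -2, 0],
 [-1, 3, -3]]

For real matrices with standard dot products, the defining identity <Ax, y> = <x, A^* y> gives (Ax)^T y = x^T (A^*) y, i.e. x^T A^T y = x^T (A^*) y. Since this holds for all x, y, we must have A^* = A^T. Therefore
A^* =
[[2, -3, 0],
 [1, -2, 0],
 [-1, 3, -3]].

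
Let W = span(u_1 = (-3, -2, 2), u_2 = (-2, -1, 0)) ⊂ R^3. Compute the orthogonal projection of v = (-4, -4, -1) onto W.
proj_W(v) = (-34/7, -16/7, -4/7)

Set up U = [u_1 | ... | u_2] ∈ R^(3×2). The projector onto W = col(U) is P = U (U^T U)^(-1) U^T.
Compute U^T U =
  [17, 8]
  [8, 5],
and U^T v = (18, 12).
Solve U^T U · c = U^T v for the coefficients: c = (-2/7, 20/7). The projection is proj_W(v) = U c.
Check: (v - proj_W(v)) · u_1 = 0  (should be 0).
Check: (v - proj_W(v)) · u_2 = 0  (should be 0).
Result: proj_W(v) = (-34/7, -16/7, -4/7).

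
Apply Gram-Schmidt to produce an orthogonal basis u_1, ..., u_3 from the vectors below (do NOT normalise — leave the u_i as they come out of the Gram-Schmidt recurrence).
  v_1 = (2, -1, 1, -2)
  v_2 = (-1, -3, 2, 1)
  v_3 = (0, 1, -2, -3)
Orthogonal basis:
  u_1 = (2, -1, 1, -2)
  u_2 = (-6/5, -29/10, 19/10, 6/5)
  u_3 = (-213/149, -105/149, -147/149, -234/149)

Apply the Gram-Schmidt recurrence
  u_1 = v_1
  u_i = v_i − Σ_{j<i} ((v_i · u_j) / (u_j · u_j)) · u_j.

Step by step this gives:
  u_1 = (2, -1, 1, -2)
  u_2 = (-6/5, -29/10, 19/10, 6/5)
  u_3 = (-213/149, -105/149, -147/149, -234/149)

Orthogonality check:
  u_2 · u_1 = 0 (should be 0)
  u_3 · u_1 = 0 (should be 0)
  u_3 · u_2 = 0 (should be 0)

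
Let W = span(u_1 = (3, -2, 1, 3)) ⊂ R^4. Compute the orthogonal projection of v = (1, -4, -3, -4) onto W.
proj_W(v) = (-12/23, 8/23, -4/23, -12/23)

Set up U = [u_1 | ... | u_1] ∈ R^(4×1). The projector onto W = col(U) is P = U (U^T U)^(-1) U^T.
Compute U^T U =
  [23],
and U^T v = (-4).
Solve U^T U · c = U^T v for the coefficients: c = (-4/23). The projection is proj_W(v) = U c.
Check: (v - proj_W(v)) · u_1 = 0  (should be 0).
Result: proj_W(v) = (-12/23, 8/23, -4/23, -12/23).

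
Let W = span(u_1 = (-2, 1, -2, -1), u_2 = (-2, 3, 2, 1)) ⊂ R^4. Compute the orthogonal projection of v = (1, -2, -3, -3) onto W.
proj_W(v) = (7/11, -26/11, -38/11, -19/11)

Set up U = [u_1 | ... | u_2] ∈ R^(4×2). The projector onto W = col(U) is P = U (U^T U)^(-1) U^T.
Compute U^T U =
  [10, 2]
  [2, 18],
and U^T v = (5, -17).
Solve U^T U · c = U^T v for the coefficients: c = (31/44, -45/44). The projection is proj_W(v) = U c.
Check: (v - proj_W(v)) · u_1 = 0  (should be 0).
Check: (v - proj_W(v)) · u_2 = 0  (should be 0).
Result: proj_W(v) = (7/11, -26/11, -38/11, -19/11).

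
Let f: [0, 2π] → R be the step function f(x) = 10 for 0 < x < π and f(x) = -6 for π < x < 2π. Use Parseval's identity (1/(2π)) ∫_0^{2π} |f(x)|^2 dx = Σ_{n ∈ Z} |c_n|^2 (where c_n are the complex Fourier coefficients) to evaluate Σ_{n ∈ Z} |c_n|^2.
Σ |c_n|^2 = 68

Parseval equates the L^2 energy of f (normalised by 1/(2π)) with the ℓ^2 sum of its Fourier coefficients: (1/(2π)) ∫_0^{2π} |f|^2 = Σ |c_n|^2.
Compute the left side: (1/(2π)) [∫_0^π 10^2 dx + ∫_π^{2π} (-6)^2 dx] = (1/(2π)) · (100π + 36π) = (100 + 36)/2 = 68.
So Σ_{n ∈ Z} |c_n|^2 = 68.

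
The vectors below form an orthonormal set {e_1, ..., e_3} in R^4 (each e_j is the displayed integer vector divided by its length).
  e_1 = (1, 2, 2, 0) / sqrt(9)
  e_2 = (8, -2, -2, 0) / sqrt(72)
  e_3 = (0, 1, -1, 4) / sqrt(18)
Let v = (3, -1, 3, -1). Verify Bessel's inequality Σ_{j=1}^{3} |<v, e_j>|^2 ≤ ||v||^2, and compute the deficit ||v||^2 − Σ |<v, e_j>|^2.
Σ |<v, e_j>|^2 = 131/9; ||v||^2 = 20; deficit = 49/9

Write each e_j = u_j / sqrt(<u_j, u_j>) where u_j is the displayed integer vector. Then <v, e_j> = <v, u_j> / sqrt(<u_j, u_j>), so |<v, e_j>|^2 = <v, u_j>^2 / <u_j, u_j>.
Coefficients: <v, e_1> = 7/sqrt(9), <v, e_2> = 20/sqrt(72), <v, e_3> = -8/sqrt(18).
Square and sum: Σ |<v, e_j>|^2 = 131/9.
Compute ||v||^2 = v·v = 20.
Deficit = 20 − 131/9 = 49/9 ≥ 0, confirming Bessel's inequality. (The deficit equals ||v − Σ <v,e_j> e_j||^2, the squared distance from v to span{e_j}.)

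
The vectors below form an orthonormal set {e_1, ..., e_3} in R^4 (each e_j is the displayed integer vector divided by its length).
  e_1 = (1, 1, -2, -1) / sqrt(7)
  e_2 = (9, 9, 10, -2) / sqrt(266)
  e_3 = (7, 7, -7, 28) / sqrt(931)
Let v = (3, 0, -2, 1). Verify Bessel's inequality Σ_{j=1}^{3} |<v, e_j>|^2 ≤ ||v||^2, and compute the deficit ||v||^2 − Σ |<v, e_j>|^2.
Σ |<v, e_j>|^2 = 19/2; ||v||^2 = 14; deficit = 9/2

Write each e_j = u_j / sqrt(<u_j, u_j>) where u_j is the displayed integer vector. Then <v, e_j> = <v, u_j> / sqrt(<u_j, u_j>), so |<v, e_j>|^2 = <v, u_j>^2 / <u_j, u_j>.
Coefficients: <v, e_1> = 6/sqrt(7), <v, e_2> = 5/sqrt(266), <v, e_3> = 63/sqrt(931).
Square and sum: Σ |<v, e_j>|^2 = 19/2.
Compute ||v||^2 = v·v = 14.
Deficit = 14 − 19/2 = 9/2 ≥ 0, confirming Bessel's inequality. (The deficit equals ||v − Σ <v,e_j> e_j||^2, the squared distance from v to span{e_j}.)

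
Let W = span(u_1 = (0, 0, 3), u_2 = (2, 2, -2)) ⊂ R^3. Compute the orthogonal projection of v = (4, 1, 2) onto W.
proj_W(v) = (5/2, 5/2, 2)

Set up U = [u_1 | ... | u_2] ∈ R^(3×2). The projector onto W = col(U) is P = U (U^T U)^(-1) U^T.
Compute U^T U =
  [9, -6]
  [-6, 12],
and U^T v = (6, 6).
Solve U^T U · c = U^T v for the coefficients: c = (3/2, 5/4). The projection is proj_W(v) = U c.
Check: (v - proj_W(v)) · u_1 = 0  (should be 0).
Check: (v - proj_W(v)) · u_2 = 0  (should be 0).
Result: proj_W(v) = (5/2, 5/2, 2).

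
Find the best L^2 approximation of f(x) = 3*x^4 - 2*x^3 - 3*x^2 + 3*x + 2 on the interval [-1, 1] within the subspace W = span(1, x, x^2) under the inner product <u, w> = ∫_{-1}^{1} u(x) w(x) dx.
g(x) = -3*x^2/7 + 9*x/5 + 61/35

The best approximation g ∈ W is the orthogonal projection of f onto W. Writing g = a_0 + a_1 x + a_2 x^2, the coefficients solve the normal equations G · a = b where
  G_{ij} = <φ_i, φ_j> and b_i = <f, φ_i>, with φ_0 = 1, φ_1 = x, φ_2 = x^2.
G =
  [2, 0, 2/3]
  [0, 2/3, 0]
  [2/3, 0, 2/5],
b = (16/5, 6/5, 104/105).
Solving gives a_0 = 61/35, a_1 = 9/5, a_2 = -3/7, so
  g(x) = -3*x^2/7 + 9*x/5 + 61/35.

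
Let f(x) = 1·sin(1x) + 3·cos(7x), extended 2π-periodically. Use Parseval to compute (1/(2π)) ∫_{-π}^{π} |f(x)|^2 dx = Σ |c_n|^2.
Σ |c_n|^2 = 5

Expand |f|^2 and use orthogonality of {sin(nx), cos(mx)} on [-π, π]:
  ∫_{-π}^{π} sin(nx)^2 dx = π, ∫ cos(mx)^2 dx = π, and cross terms integrate to 0.
So ∫_{-π}^{π} f(x)^2 dx = 1^2 · π + 3^2 · π = (1 + 9)π.
Divide by 2π: (1 + 9)/2 = 5.
By Parseval, this equals Σ |c_n|^2.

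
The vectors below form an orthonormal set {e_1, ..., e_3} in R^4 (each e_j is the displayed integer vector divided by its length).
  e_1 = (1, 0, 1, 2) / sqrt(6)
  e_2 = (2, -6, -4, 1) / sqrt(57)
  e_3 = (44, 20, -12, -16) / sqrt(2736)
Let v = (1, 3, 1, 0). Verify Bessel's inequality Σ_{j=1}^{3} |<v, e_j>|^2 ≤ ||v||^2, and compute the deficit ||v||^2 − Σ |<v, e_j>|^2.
Σ |<v, e_j>|^2 = 97/9; ||v||^2 = 11; deficit = 2/9

Write each e_j = u_j / sqrt(<u_j, u_j>) where u_j is the displayed integer vector. Then <v, e_j> = <v, u_j> / sqrt(<u_j, u_j>), so |<v, e_j>|^2 = <v, u_j>^2 / <u_j, u_j>.
Coefficients: <v, e_1> = 2/sqrt(6), <v, e_2> = -20/sqrt(57), <v, e_3> = 92/sqrt(2736).
Square and sum: Σ |<v, e_j>|^2 = 97/9.
Compute ||v||^2 = v·v = 11.
Deficit = 11 − 97/9 = 2/9 ≥ 0, confirming Bessel's inequality. (The deficit equals ||v − Σ <v,e_j> e_j||^2, the squared distance from v to span{e_j}.)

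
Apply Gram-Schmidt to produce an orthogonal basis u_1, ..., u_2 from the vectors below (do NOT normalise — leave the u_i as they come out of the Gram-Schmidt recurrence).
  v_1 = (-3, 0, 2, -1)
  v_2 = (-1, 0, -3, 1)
Orthogonal basis:
  u_1 = (-3, 0, 2, -1)
  u_2 = (-13/7, 0, -17/7, 5/7)

Apply the Gram-Schmidt recurrence
  u_1 = v_1
  u_i = v_i − Σ_{j<i} ((v_i · u_j) / (u_j · u_j)) · u_j.

Step by step this gives:
  u_1 = (-3, 0, 2, -1)
  u_2 = (-13/7, 0, -17/7, 5/7)

Orthogonality check:
  u_2 · u_1 = 0 (should be 0)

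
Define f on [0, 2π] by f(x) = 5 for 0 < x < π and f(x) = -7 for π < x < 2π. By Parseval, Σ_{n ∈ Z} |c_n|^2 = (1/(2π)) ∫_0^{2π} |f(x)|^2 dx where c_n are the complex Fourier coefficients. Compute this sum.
Σ |c_n|^2 = 37

Parseval equates the L^2 energy of f (normalised by 1/(2π)) with the ℓ^2 sum of its Fourier coefficients: (1/(2π)) ∫_0^{2π} |f|^2 = Σ |c_n|^2.
Compute the left side: (1/(2π)) [∫_0^π 5^2 dx + ∫_π^{2π} (-7)^2 dx] = (1/(2π)) · (25π + 49π) = (25 + 49)/2 = 37.
So Σ_{n ∈ Z} |c_n|^2 = 37.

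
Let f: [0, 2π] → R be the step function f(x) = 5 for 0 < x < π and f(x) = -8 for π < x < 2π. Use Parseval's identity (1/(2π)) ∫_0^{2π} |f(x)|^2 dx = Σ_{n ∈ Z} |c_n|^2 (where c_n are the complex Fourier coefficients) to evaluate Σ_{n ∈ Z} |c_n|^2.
Σ |c_n|^2 = 89/2

Parseval equates the L^2 energy of f (normalised by 1/(2π)) with the ℓ^2 sum of its Fourier coefficients: (1/(2π)) ∫_0^{2π} |f|^2 = Σ |c_n|^2.
Compute the left side: (1/(2π)) [∫_0^π 5^2 dx + ∫_π^{2π} (-8)^2 dx] = (1/(2π)) · (25π + 64π) = (25 + 64)/2 = 89/2.
So Σ_{n ∈ Z} |c_n|^2 = 89/2.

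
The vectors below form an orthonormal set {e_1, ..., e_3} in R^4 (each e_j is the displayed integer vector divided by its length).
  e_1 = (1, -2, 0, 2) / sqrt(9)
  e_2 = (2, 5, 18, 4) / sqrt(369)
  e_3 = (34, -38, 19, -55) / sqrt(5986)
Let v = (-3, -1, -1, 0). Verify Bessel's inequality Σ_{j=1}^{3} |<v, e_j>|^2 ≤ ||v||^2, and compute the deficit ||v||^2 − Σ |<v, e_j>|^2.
Σ |<v, e_j>|^2 = 517/146; ||v||^2 = 11; deficit = 1089/146

Write each e_j = u_j / sqrt(<u_j, u_j>) where u_j is the displayed integer vector. Then <v, e_j> = <v, u_j> / sqrt(<u_j, u_j>), so |<v, e_j>|^2 = <v, u_j>^2 / <u_j, u_j>.
Coefficients: <v, e_1> = -1/sqrt(9), <v, e_2> = -29/sqrt(369), <v, e_3> = -83/sqrt(5986).
Square and sum: Σ |<v, e_j>|^2 = 517/146.
Compute ||v||^2 = v·v = 11.
Deficit = 11 − 517/146 = 1089/146 ≥ 0, confirming Bessel's inequality. (The deficit equals ||v − Σ <v,e_j> e_j||^2, the squared distance from v to span{e_j}.)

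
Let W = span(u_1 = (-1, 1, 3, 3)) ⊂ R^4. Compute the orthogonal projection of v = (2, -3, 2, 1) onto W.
proj_W(v) = (-1/5, 1/5, 3/5, 3/5)

Set up U = [u_1 | ... | u_1] ∈ R^(4×1). The projector onto W = col(U) is P = U (U^T U)^(-1) U^T.
Compute U^T U =
  [20],
and U^T v = (4).
Solve U^T U · c = U^T v for the coefficients: c = (1/5). The projection is proj_W(v) = U c.
Check: (v - proj_W(v)) · u_1 = 0  (should be 0).
Result: proj_W(v) = (-1/5, 1/5, 3/5, 3/5).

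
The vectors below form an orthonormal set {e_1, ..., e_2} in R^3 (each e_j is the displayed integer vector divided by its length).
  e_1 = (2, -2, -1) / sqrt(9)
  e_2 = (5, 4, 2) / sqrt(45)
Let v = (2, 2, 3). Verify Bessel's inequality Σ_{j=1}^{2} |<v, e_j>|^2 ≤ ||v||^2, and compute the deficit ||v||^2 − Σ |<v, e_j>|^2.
Σ |<v, e_j>|^2 = 69/5; ||v||^2 = 17; deficit = 16/5

Write each e_j = u_j / sqrt(<u_j, u_j>) where u_j is the displayed integer vector. Then <v, e_j> = <v, u_j> / sqrt(<u_j, u_j>), so |<v, e_j>|^2 = <v, u_j>^2 / <u_j, u_j>.
Coefficients: <v, e_1> = -3/sqrt(9), <v, e_2> = 24/sqrt(45).
Square and sum: Σ |<v, e_j>|^2 = 69/5.
Compute ||v||^2 = v·v = 17.
Deficit = 17 − 69/5 = 16/5 ≥ 0, confirming Bessel's inequality. (The deficit equals ||v − Σ <v,e_j> e_j||^2, the squared distance from v to span{e_j}.)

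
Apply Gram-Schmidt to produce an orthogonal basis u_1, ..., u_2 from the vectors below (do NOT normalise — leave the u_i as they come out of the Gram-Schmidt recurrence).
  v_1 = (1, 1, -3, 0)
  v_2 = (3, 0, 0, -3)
Orthogonal basis:
  u_1 = (1, 1, -3, 0)
  u_2 = (30/11, -3/11, 9/11, -3)

Apply the Gram-Schmidt recurrence
  u_1 = v_1
  u_i = v_i − Σ_{j<i} ((v_i · u_j) / (u_j · u_j)) · u_j.

Step by step this gives:
  u_1 = (1, 1, -3, 0)
  u_2 = (30/11, -3/11, 9/11, -3)

Orthogonality check:
  u_2 · u_1 = 0 (should be 0)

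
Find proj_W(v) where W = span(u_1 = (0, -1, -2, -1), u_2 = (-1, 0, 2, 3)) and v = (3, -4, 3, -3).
proj_W(v) = (29/35, 4/5, -2/35, -59/35)

Set up U = [u_1 | ... | u_2] ∈ R^(4×2). The projector onto W = col(U) is P = U (U^T U)^(-1) U^T.
Compute U^T U =
  [6, -7]
  [-7, 14],
and U^T v = (1, -6).
Solve U^T U · c = U^T v for the coefficients: c = (-4/5, -29/35). The projection is proj_W(v) = U c.
Check: (v - proj_W(v)) · u_1 = 0  (should be 0).
Check: (v - proj_W(v)) · u_2 = 0  (should be 0).
Result: proj_W(v) = (29/35, 4/5, -2/35, -59/35).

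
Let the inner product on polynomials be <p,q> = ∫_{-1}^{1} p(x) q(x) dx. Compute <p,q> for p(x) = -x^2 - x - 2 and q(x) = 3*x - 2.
<p,q> = 22/3

Expand the product: p(x)·q(x) = -3*x^3 - x^2 - 4*x + 4.
∫_{-1}^{1} of each monomial x^k gives [2/(k+1) if k even, 0 if k odd]. Integrating term-by-term (or equivalently evaluating the antiderivative F(x) = -3*x^4/4 - x^3/3 - 2*x^2 + 4*x at the endpoints):
  F(1) − F(−1) = 11/12 − (-77/12) = 22/3.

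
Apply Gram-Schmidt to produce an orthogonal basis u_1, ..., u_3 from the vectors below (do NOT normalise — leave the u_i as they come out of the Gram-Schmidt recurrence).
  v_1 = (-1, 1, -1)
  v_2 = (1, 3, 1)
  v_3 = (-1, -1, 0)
Orthogonal basis:
  u_1 = (-1, 1, -1)
  u_2 = (4/3, 8/3, 4/3)
  u_3 = (-1/2, 0, 1/2)

Apply the Gram-Schmidt recurrence
  u_1 = v_1
  u_i = v_i − Σ_{j<i} ((v_i · u_j) / (u_j · u_j)) · u_j.

Step by step this gives:
  u_1 = (-1, 1, -1)
  u_2 = (4/3, 8/3, 4/3)
  u_3 = (-1/2, 0, 1/2)

Orthogonality check:
  u_2 · u_1 = 0 (should be 0)
  u_3 · u_1 = 0 (should be 0)
  u_3 · u_2 = 0 (should be 0)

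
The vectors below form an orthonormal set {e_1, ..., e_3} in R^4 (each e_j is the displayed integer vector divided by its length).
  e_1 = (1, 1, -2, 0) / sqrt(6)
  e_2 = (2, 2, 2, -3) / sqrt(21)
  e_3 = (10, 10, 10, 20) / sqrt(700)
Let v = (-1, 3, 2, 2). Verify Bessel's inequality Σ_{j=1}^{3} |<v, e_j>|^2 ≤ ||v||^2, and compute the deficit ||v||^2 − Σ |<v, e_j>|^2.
Σ |<v, e_j>|^2 = 10; ||v||^2 = 18; deficit = 8

Write each e_j = u_j / sqrt(<u_j, u_j>) where u_j is the displayed integer vector. Then <v, e_j> = <v, u_j> / sqrt(<u_j, u_j>), so |<v, e_j>|^2 = <v, u_j>^2 / <u_j, u_j>.
Coefficients: <v, e_1> = -2/sqrt(6), <v, e_2> = 2/sqrt(21), <v, e_3> = 80/sqrt(700).
Square and sum: Σ |<v, e_j>|^2 = 10.
Compute ||v||^2 = v·v = 18.
Deficit = 18 − 10 = 8 ≥ 0, confirming Bessel's inequality. (The deficit equals ||v − Σ <v,e_j> e_j||^2, the squared distance from v to span{e_j}.)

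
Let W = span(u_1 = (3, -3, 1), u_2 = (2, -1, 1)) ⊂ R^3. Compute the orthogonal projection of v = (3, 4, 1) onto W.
proj_W(v) = (2, 7/2, 5/2)

Set up U = [u_1 | ... | u_2] ∈ R^(3×2). The projector onto W = col(U) is P = U (U^T U)^(-1) U^T.
Compute U^T U =
  [19, 10]
  [10, 6],
and U^T v = (-2, 3).
Solve U^T U · c = U^T v for the coefficients: c = (-3, 11/2). The projection is proj_W(v) = U c.
Check: (v - proj_W(v)) · u_1 = 0  (should be 0).
Check: (v - proj_W(v)) · u_2 = 0  (should be 0).
Result: proj_W(v) = (2, 7/2, 5/2).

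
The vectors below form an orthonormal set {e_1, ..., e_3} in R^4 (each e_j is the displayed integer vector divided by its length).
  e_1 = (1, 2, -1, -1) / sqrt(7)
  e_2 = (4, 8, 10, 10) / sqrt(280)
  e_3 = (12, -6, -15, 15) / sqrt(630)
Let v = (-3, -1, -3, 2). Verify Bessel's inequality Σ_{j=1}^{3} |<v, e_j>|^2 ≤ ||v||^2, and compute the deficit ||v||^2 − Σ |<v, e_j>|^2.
Σ |<v, e_j>|^2 = 61/7; ||v||^2 = 23; deficit = 100/7

Write each e_j = u_j / sqrt(<u_j, u_j>) where u_j is the displayed integer vector. Then <v, e_j> = <v, u_j> / sqrt(<u_j, u_j>), so |<v, e_j>|^2 = <v, u_j>^2 / <u_j, u_j>.
Coefficients: <v, e_1> = -4/sqrt(7), <v, e_2> = -30/sqrt(280), <v, e_3> = 45/sqrt(630).
Square and sum: Σ |<v, e_j>|^2 = 61/7.
Compute ||v||^2 = v·v = 23.
Deficit = 23 − 61/7 = 100/7 ≥ 0, confirming Bessel's inequality. (The deficit equals ||v − Σ <v,e_j> e_j||^2, the squared distance from v to span{e_j}.)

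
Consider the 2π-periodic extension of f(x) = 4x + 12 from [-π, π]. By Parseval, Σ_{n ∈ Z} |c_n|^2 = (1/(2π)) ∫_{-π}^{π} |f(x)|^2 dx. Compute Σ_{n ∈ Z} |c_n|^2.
Σ |c_n|^2 = 16π^2/3 + 144

Expand and integrate term by term over [-π, π]:
  ∫ (4x)^2 dx = 16·(2π^3/3); ∫ 2·4·(12)·x dx = 0 (odd integrand); ∫ 12^2 dx = 144·2π.
So (1/(2π)) ∫_{-π}^{π} (4x + 12)^2 dx = 16π^2/3 + 144 = 16π^2/3 + 144.
Parseval ⇒ Σ |c_n|^2 = 16π^2/3 + 144.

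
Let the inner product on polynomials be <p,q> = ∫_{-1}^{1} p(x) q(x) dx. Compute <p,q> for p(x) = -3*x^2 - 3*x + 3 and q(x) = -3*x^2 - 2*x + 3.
<p,q> = 68/5

Expand the product: p(x)·q(x) = 9*x^4 + 15*x^3 - 12*x^2 - 15*x + 9.
∫_{-1}^{1} of each monomial x^k gives [2/(k+1) if k even, 0 if k odd]. Integrating term-by-term (or equivalently evaluating the antiderivative F(x) = 9*x^5/5 + 15*x^4/4 - 4*x^3 - 15*x^2/2 + 9*x at the endpoints):
  F(1) − F(−1) = 61/20 − (-211/20) = 68/5.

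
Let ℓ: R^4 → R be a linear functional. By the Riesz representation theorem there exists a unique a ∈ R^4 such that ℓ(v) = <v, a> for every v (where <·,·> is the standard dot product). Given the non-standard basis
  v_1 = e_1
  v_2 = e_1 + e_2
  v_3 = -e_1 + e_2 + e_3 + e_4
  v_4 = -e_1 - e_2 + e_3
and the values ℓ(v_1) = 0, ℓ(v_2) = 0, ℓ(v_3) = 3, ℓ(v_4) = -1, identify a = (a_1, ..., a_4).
a = (0, 0, -1, 4)

Write a = (a_1, ..., a_4) in the standard basis. For each basis vector v_i, ℓ(v_i) = <v_i, a> is a linear equation in the a_j's. Collect the n equations into a matrix system V a = ℓ, where row i of V is v_i (expressed in the standard basis). Since V is invertible (lower-triangular with 1s on the diagonal, up to permutation), solve by back-substitution:
  V =
[[1, 0, 0, 0],
 [1, 1, 0, 0],
 [-1, 1, 1, 1],
 [-1, -1, 1, 0]]
  V a = (0, 0, 3, -1)
Solving gives a = (0, 0, -1, 4).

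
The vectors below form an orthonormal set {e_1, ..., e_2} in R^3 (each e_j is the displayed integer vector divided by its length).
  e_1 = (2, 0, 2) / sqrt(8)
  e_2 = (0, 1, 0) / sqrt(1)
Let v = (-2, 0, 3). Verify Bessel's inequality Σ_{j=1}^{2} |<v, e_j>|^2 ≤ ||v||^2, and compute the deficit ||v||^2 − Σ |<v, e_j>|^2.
Σ |<v, e_j>|^2 = 1/2; ||v||^2 = 13; deficit = 25/2

Write each e_j = u_j / sqrt(<u_j, u_j>) where u_j is the displayed integer vector. Then <v, e_j> = <v, u_j> / sqrt(<u_j, u_j>), so |<v, e_j>|^2 = <v, u_j>^2 / <u_j, u_j>.
Coefficients: <v, e_1> = 2/sqrt(8), <v, e_2> = 0/sqrt(1).
Square and sum: Σ |<v, e_j>|^2 = 1/2.
Compute ||v||^2 = v·v = 13.
Deficit = 13 − 1/2 = 25/2 ≥ 0, confirming Bessel's inequality. (The deficit equals ||v − Σ <v,e_j> e_j||^2, the squared distance from v to span{e_j}.)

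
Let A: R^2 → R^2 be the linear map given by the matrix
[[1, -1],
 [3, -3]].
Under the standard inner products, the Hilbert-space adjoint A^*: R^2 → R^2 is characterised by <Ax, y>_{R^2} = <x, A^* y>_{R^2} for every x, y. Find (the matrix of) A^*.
A^* = A^T =
[[1, 3],
 [-1, -3]]

For real matrices with standard dot products, the defining identity <Ax, y> = <x, A^* y> gives (Ax)^T y = x^T (A^*) y, i.e. x^T A^T y = x^T (A^*) y. Since this holds for all x, y, we must have A^* = A^T. Therefore
A^* =
[[1, 3],
 [-1, -3]].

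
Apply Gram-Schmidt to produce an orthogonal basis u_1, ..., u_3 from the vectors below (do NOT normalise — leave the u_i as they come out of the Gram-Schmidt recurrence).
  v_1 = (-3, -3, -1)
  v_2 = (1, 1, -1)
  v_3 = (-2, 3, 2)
Orthogonal basis:
  u_1 = (-3, -3, -1)
  u_2 = (4/19, 4/19, -24/19)
  u_3 = (-5/2, 5/2, 0)

Apply the Gram-Schmidt recurrence
  u_1 = v_1
  u_i = v_i − Σ_{j<i} ((v_i · u_j) / (u_j · u_j)) · u_j.

Step by step this gives:
  u_1 = (-3, -3, -1)
  u_2 = (4/19, 4/19, -24/19)
  u_3 = (-5/2, 5/2, 0)

Orthogonality check:
  u_2 · u_1 = 0 (should be 0)
  u_3 · u_1 = 0 (should be 0)
  u_3 · u_2 = 0 (should be 0)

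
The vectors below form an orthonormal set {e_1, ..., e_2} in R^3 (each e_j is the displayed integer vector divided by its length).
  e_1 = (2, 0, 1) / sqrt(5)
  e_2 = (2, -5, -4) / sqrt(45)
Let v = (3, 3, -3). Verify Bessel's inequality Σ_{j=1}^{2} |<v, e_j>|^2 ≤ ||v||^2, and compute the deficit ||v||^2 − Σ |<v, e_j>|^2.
Σ |<v, e_j>|^2 = 2; ||v||^2 = 27; deficit = 25

Write each e_j = u_j / sqrt(<u_j, u_j>) where u_j is the displayed integer vector. Then <v, e_j> = <v, u_j> / sqrt(<u_j, u_j>), so |<v, e_j>|^2 = <v, u_j>^2 / <u_j, u_j>.
Coefficients: <v, e_1> = 3/sqrt(5), <v, e_2> = 3/sqrt(45).
Square and sum: Σ |<v, e_j>|^2 = 2.
Compute ||v||^2 = v·v = 27.
Deficit = 27 − 2 = 25 ≥ 0, confirming Bessel's inequality. (The deficit equals ||v − Σ <v,e_j> e_j||^2, the squared distance from v to span{e_j}.)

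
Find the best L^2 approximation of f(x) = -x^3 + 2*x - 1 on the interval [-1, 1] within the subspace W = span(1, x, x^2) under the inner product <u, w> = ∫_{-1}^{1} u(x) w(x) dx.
g(x) = 7*x/5 - 1

The best approximation g ∈ W is the orthogonal projection of f onto W. Writing g = a_0 + a_1 x + a_2 x^2, the coefficients solve the normal equations G · a = b where
  G_{ij} = <φ_i, φ_j> and b_i = <f, φ_i>, with φ_0 = 1, φ_1 = x, φ_2 = x^2.
G =
  [2, 0, 2/3]
  [0, 2/3, 0]
  [2/3, 0, 2/5],
b = (-2, 14/15, -2/3).
Solving gives a_0 = -1, a_1 = 7/5, a_2 = 0, so
  g(x) = 7*x/5 - 1.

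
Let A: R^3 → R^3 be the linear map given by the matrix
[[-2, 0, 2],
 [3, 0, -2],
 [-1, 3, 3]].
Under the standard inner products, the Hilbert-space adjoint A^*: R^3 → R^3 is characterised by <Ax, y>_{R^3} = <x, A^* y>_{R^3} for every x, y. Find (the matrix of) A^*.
A^* = A^T =
[[-2, 3, -1],
 [0, 0, 3],
 [2, -2, 3]]

For real matrices with standard dot products, the defining identity <Ax, y> = <x, A^* y> gives (Ax)^T y = x^T (A^*) y, i.e. x^T A^T y = x^T (A^*) y. Since this holds for all x, y, we must have A^* = A^T. Therefore
A^* =
[[-2, 3, -1],
 [0, 0, 3],
 [2, -2, 3]].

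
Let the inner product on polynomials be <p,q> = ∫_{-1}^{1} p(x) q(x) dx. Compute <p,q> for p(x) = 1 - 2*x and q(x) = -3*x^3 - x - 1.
<p,q> = 26/15

Expand the product: p(x)·q(x) = 6*x^4 - 3*x^3 + 2*x^2 + x - 1.
∫_{-1}^{1} of each monomial x^k gives [2/(k+1) if k even, 0 if k odd]. Integrating term-by-term (or equivalently evaluating the antiderivative F(x) = 6*x^5/5 - 3*x^4/4 + 2*x^3/3 + x^2/2 - x at the endpoints):
  F(1) − F(−1) = 37/60 − (-67/60) = 26/15.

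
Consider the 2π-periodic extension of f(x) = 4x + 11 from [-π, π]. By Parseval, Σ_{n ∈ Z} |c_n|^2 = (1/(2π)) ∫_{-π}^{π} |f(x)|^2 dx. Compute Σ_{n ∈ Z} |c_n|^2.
Σ |c_n|^2 = 16π^2/3 + 121

Expand and integrate term by term over [-π, π]:
  ∫ (4x)^2 dx = 16·(2π^3/3); ∫ 2·4·(11)·x dx = 0 (odd integrand); ∫ 11^2 dx = 121·2π.
So (1/(2π)) ∫_{-π}^{π} (4x + 11)^2 dx = 16π^2/3 + 121 = 16π^2/3 + 121.
Parseval ⇒ Σ |c_n|^2 = 16π^2/3 + 121.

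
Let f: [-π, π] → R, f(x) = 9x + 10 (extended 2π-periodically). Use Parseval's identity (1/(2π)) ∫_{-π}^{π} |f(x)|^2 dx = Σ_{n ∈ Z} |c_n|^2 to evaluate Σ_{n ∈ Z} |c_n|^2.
Σ |c_n|^2 = 27π^2 + 100

Expand and integrate term by term over [-π, π]:
  ∫ (9x)^2 dx = 81·(2π^3/3); ∫ 2·9·(10)·x dx = 0 (odd integrand); ∫ 10^2 dx = 100·2π.
So (1/(2π)) ∫_{-π}^{π} (9x + 10)^2 dx = 81π^2/3 + 100 = 27π^2 + 100.
Parseval ⇒ Σ |c_n|^2 = 27π^2 + 100.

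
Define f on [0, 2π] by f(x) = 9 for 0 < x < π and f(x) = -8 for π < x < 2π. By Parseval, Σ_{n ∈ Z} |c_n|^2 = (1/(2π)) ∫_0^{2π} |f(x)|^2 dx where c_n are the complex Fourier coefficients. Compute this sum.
Σ |c_n|^2 = 145/2

Parseval equates the L^2 energy of f (normalised by 1/(2π)) with the ℓ^2 sum of its Fourier coefficients: (1/(2π)) ∫_0^{2π} |f|^2 = Σ |c_n|^2.
Compute the left side: (1/(2π)) [∫_0^π 9^2 dx + ∫_π^{2π} (-8)^2 dx] = (1/(2π)) · (81π + 64π) = (81 + 64)/2 = 145/2.
So Σ_{n ∈ Z} |c_n|^2 = 145/2.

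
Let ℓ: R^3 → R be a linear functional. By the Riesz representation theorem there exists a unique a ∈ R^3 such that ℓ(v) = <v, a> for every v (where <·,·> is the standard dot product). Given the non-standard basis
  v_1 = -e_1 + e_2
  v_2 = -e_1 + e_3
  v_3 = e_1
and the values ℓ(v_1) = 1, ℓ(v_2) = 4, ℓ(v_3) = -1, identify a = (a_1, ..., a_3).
a = (-1, 0, 3)

Write a = (a_1, ..., a_3) in the standard basis. For each basis vector v_i, ℓ(v_i) = <v_i, a> is a linear equation in the a_j's. Collect the n equations into a matrix system V a = ℓ, where row i of V is v_i (expressed in the standard basis). Since V is invertible (lower-triangular with 1s on the diagonal, up to permutation), solve by back-substitution:
  V =
[[-1, 1, 0],
 [-1, 0, 1],
 [1, 0, 0]]
  V a = (1, 4, -1)
Solving gives a = (-1, 0, 3).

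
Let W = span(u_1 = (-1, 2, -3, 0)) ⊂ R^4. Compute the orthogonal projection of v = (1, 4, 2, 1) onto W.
proj_W(v) = (-1/14, 1/7, -3/14, 0)

Set up U = [u_1 | ... | u_1] ∈ R^(4×1). The projector onto W = col(U) is P = U (U^T U)^(-1) U^T.
Compute U^T U =
  [14],
and U^T v = (1).
Solve U^T U · c = U^T v for the coefficients: c = (1/14). The projection is proj_W(v) = U c.
Check: (v - proj_W(v)) · u_1 = 0  (should be 0).
Result: proj_W(v) = (-1/14, 1/7, -3/14, 0).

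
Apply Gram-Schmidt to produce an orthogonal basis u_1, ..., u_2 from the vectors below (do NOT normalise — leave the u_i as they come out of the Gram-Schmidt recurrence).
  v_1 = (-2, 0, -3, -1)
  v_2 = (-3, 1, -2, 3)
Orthogonal basis:
  u_1 = (-2, 0, -3, -1)
  u_2 = (-12/7, 1, -1/14, 51/14)

Apply the Gram-Schmidt recurrence
  u_1 = v_1
  u_i = v_i − Σ_{j<i} ((v_i · u_j) / (u_j · u_j)) · u_j.

Step by step this gives:
  u_1 = (-2, 0, -3, -1)
  u_2 = (-12/7, 1, -1/14, 51/14)

Orthogonality check:
  u_2 · u_1 = 0 (should be 0)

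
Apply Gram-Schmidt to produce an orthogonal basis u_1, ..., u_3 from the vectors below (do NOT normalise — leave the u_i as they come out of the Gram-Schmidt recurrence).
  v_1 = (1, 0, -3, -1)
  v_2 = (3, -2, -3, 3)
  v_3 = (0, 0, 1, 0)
Orthogonal basis:
  u_1 = (1, 0, -3, -1)
  u_2 = (24/11, -2, -6/11, 42/11)
  u_3 = (21/65, -3/65, 11/65, -12/65)

Apply the Gram-Schmidt recurrence
  u_1 = v_1
  u_i = v_i − Σ_{j<i} ((v_i · u_j) / (u_j · u_j)) · u_j.

Step by step this gives:
  u_1 = (1, 0, -3, -1)
  u_2 = (24/11, -2, -6/11, 42/11)
  u_3 = (21/65, -3/65, 11/65, -12/65)

Orthogonality check:
  u_2 · u_1 = 0 (should be 0)
  u_3 · u_1 = 0 (should be 0)
  u_3 · u_2 = 0 (should be 0)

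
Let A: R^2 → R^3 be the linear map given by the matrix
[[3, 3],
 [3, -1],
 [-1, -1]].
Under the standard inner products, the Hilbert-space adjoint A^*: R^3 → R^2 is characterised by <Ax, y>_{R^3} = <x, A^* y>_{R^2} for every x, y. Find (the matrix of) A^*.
A^* = A^T =
[[3, 3, -1],
 [3, -1, -1]]

For real matrices with standard dot products, the defining identity <Ax, y> = <x, A^* y> gives (Ax)^T y = x^T (A^*) y, i.e. x^T A^T y = x^T (A^*) y. Since this holds for all x, y, we must have A^* = A^T. Therefore
A^* =
[[3, 3, -1],
 [3, -1, -1]].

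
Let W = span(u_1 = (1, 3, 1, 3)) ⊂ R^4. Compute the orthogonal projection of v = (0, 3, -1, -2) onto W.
proj_W(v) = (1/10, 3/10, 1/10, 3/10)

Set up U = [u_1 | ... | u_1] ∈ R^(4×1). The projector onto W = col(U) is P = U (U^T U)^(-1) U^T.
Compute U^T U =
  [20],
and U^T v = (2).
Solve U^T U · c = U^T v for the coefficients: c = (1/10). The projection is proj_W(v) = U c.
Check: (v - proj_W(v)) · u_1 = 0  (should be 0).
Result: proj_W(v) = (1/10, 3/10, 1/10, 3/10).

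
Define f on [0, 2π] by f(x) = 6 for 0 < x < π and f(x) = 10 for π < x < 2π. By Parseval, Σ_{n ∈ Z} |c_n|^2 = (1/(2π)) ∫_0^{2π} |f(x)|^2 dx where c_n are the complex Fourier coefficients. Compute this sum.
Σ |c_n|^2 = 68

Parseval equates the L^2 energy of f (normalised by 1/(2π)) with the ℓ^2 sum of its Fourier coefficients: (1/(2π)) ∫_0^{2π} |f|^2 = Σ |c_n|^2.
Compute the left side: (1/(2π)) [∫_0^π 6^2 dx + ∫_π^{2π} 10^2 dx] = (1/(2π)) · (36π + 100π) = (36 + 100)/2 = 68.
So Σ_{n ∈ Z} |c_n|^2 = 68.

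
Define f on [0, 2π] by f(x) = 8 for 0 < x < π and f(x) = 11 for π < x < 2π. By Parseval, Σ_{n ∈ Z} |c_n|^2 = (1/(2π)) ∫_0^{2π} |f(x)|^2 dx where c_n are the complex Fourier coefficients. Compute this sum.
Σ |c_n|^2 = 185/2

Parseval equates the L^2 energy of f (normalised by 1/(2π)) with the ℓ^2 sum of its Fourier coefficients: (1/(2π)) ∫_0^{2π} |f|^2 = Σ |c_n|^2.
Compute the left side: (1/(2π)) [∫_0^π 8^2 dx + ∫_π^{2π} 11^2 dx] = (1/(2π)) · (64π + 121π) = (64 + 121)/2 = 185/2.
So Σ_{n ∈ Z} |c_n|^2 = 185/2.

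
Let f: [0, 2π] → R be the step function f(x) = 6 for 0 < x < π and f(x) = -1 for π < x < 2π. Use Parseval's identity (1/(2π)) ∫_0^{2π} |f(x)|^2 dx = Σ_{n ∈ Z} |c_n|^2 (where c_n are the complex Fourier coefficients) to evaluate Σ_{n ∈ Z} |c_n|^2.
Σ |c_n|^2 = 37/2

Parseval equates the L^2 energy of f (normalised by 1/(2π)) with the ℓ^2 sum of its Fourier coefficients: (1/(2π)) ∫_0^{2π} |f|^2 = Σ |c_n|^2.
Compute the left side: (1/(2π)) [∫_0^π 6^2 dx + ∫_π^{2π} (-1)^2 dx] = (1/(2π)) · (36π + 1π) = (36 + 1)/2 = 37/2.
So Σ_{n ∈ Z} |c_n|^2 = 37/2.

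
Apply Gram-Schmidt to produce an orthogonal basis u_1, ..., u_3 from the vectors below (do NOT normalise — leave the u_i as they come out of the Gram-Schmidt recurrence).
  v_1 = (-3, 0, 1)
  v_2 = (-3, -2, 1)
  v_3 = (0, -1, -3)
Orthogonal basis:
  u_1 = (-3, 0, 1)
  u_2 = (0, -2, 0)
  u_3 = (-9/10, 0, -27/10)

Apply the Gram-Schmidt recurrence
  u_1 = v_1
  u_i = v_i − Σ_{j<i} ((v_i · u_j) / (u_j · u_j)) · u_j.

Step by step this gives:
  u_1 = (-3, 0, 1)
  u_2 = (0, -2, 0)
  u_3 = (-9/10, 0, -27/10)

Orthogonality check:
  u_2 · u_1 = 0 (should be 0)
  u_3 · u_1 = 0 (should be 0)
  u_3 · u_2 = 0 (should be 0)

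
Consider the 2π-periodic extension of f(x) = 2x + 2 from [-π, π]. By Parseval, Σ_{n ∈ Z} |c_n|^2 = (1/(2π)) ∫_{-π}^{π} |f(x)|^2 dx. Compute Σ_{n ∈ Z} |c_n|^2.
Σ |c_n|^2 = 4π^2/3 + 4

Expand and integrate term by term over [-π, π]:
  ∫ (2x)^2 dx = 4·(2π^3/3); ∫ 2·2·(2)·x dx = 0 (odd integrand); ∫ 2^2 dx = 4·2π.
So (1/(2π)) ∫_{-π}^{π} (2x + 2)^2 dx = 4π^2/3 + 4 = 4π^2/3 + 4.
Parseval ⇒ Σ |c_n|^2 = 4π^2/3 + 4.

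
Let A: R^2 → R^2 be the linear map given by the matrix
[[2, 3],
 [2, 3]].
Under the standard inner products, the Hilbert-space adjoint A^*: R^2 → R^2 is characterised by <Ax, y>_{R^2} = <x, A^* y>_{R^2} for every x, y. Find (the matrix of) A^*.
A^* = A^T =
[[2, 2],
 [3, 3]]

For real matrices with standard dot products, the defining identity <Ax, y> = <x, A^* y> gives (Ax)^T y = x^T (A^*) y, i.e. x^T A^T y = x^T (A^*) y. Since this holds for all x, y, we must have A^* = A^T. Therefore
A^* =
[[2, 2],
 [3, 3]].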